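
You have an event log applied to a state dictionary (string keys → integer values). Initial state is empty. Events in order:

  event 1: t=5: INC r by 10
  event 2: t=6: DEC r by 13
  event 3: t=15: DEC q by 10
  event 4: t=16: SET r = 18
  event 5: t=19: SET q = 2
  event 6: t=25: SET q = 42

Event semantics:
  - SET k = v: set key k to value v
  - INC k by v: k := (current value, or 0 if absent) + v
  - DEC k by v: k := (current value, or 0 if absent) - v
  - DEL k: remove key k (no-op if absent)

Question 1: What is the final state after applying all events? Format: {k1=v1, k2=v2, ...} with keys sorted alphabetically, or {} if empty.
  after event 1 (t=5: INC r by 10): {r=10}
  after event 2 (t=6: DEC r by 13): {r=-3}
  after event 3 (t=15: DEC q by 10): {q=-10, r=-3}
  after event 4 (t=16: SET r = 18): {q=-10, r=18}
  after event 5 (t=19: SET q = 2): {q=2, r=18}
  after event 6 (t=25: SET q = 42): {q=42, r=18}

Answer: {q=42, r=18}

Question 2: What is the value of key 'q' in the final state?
Track key 'q' through all 6 events:
  event 1 (t=5: INC r by 10): q unchanged
  event 2 (t=6: DEC r by 13): q unchanged
  event 3 (t=15: DEC q by 10): q (absent) -> -10
  event 4 (t=16: SET r = 18): q unchanged
  event 5 (t=19: SET q = 2): q -10 -> 2
  event 6 (t=25: SET q = 42): q 2 -> 42
Final: q = 42

Answer: 42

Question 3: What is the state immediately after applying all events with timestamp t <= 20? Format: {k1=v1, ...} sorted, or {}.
Answer: {q=2, r=18}

Derivation:
Apply events with t <= 20 (5 events):
  after event 1 (t=5: INC r by 10): {r=10}
  after event 2 (t=6: DEC r by 13): {r=-3}
  after event 3 (t=15: DEC q by 10): {q=-10, r=-3}
  after event 4 (t=16: SET r = 18): {q=-10, r=18}
  after event 5 (t=19: SET q = 2): {q=2, r=18}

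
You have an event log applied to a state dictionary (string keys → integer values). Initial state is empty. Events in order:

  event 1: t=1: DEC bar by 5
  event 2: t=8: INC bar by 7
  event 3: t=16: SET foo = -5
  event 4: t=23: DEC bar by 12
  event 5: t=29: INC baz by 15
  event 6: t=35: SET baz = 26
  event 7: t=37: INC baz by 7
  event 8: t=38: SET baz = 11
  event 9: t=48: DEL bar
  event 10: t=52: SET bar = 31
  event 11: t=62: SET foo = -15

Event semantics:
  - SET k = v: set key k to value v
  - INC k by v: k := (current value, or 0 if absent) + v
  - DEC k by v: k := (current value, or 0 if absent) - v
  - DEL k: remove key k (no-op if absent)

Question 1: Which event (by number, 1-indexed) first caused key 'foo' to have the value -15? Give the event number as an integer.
Answer: 11

Derivation:
Looking for first event where foo becomes -15:
  event 3: foo = -5
  event 4: foo = -5
  event 5: foo = -5
  event 6: foo = -5
  event 7: foo = -5
  event 8: foo = -5
  event 9: foo = -5
  event 10: foo = -5
  event 11: foo -5 -> -15  <-- first match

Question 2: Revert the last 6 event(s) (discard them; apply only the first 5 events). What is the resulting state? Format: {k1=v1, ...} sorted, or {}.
Answer: {bar=-10, baz=15, foo=-5}

Derivation:
Keep first 5 events (discard last 6):
  after event 1 (t=1: DEC bar by 5): {bar=-5}
  after event 2 (t=8: INC bar by 7): {bar=2}
  after event 3 (t=16: SET foo = -5): {bar=2, foo=-5}
  after event 4 (t=23: DEC bar by 12): {bar=-10, foo=-5}
  after event 5 (t=29: INC baz by 15): {bar=-10, baz=15, foo=-5}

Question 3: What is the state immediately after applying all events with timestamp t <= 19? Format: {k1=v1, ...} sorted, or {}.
Apply events with t <= 19 (3 events):
  after event 1 (t=1: DEC bar by 5): {bar=-5}
  after event 2 (t=8: INC bar by 7): {bar=2}
  after event 3 (t=16: SET foo = -5): {bar=2, foo=-5}

Answer: {bar=2, foo=-5}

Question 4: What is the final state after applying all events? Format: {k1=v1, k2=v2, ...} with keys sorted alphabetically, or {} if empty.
Answer: {bar=31, baz=11, foo=-15}

Derivation:
  after event 1 (t=1: DEC bar by 5): {bar=-5}
  after event 2 (t=8: INC bar by 7): {bar=2}
  after event 3 (t=16: SET foo = -5): {bar=2, foo=-5}
  after event 4 (t=23: DEC bar by 12): {bar=-10, foo=-5}
  after event 5 (t=29: INC baz by 15): {bar=-10, baz=15, foo=-5}
  after event 6 (t=35: SET baz = 26): {bar=-10, baz=26, foo=-5}
  after event 7 (t=37: INC baz by 7): {bar=-10, baz=33, foo=-5}
  after event 8 (t=38: SET baz = 11): {bar=-10, baz=11, foo=-5}
  after event 9 (t=48: DEL bar): {baz=11, foo=-5}
  after event 10 (t=52: SET bar = 31): {bar=31, baz=11, foo=-5}
  after event 11 (t=62: SET foo = -15): {bar=31, baz=11, foo=-15}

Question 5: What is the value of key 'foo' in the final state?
Answer: -15

Derivation:
Track key 'foo' through all 11 events:
  event 1 (t=1: DEC bar by 5): foo unchanged
  event 2 (t=8: INC bar by 7): foo unchanged
  event 3 (t=16: SET foo = -5): foo (absent) -> -5
  event 4 (t=23: DEC bar by 12): foo unchanged
  event 5 (t=29: INC baz by 15): foo unchanged
  event 6 (t=35: SET baz = 26): foo unchanged
  event 7 (t=37: INC baz by 7): foo unchanged
  event 8 (t=38: SET baz = 11): foo unchanged
  event 9 (t=48: DEL bar): foo unchanged
  event 10 (t=52: SET bar = 31): foo unchanged
  event 11 (t=62: SET foo = -15): foo -5 -> -15
Final: foo = -15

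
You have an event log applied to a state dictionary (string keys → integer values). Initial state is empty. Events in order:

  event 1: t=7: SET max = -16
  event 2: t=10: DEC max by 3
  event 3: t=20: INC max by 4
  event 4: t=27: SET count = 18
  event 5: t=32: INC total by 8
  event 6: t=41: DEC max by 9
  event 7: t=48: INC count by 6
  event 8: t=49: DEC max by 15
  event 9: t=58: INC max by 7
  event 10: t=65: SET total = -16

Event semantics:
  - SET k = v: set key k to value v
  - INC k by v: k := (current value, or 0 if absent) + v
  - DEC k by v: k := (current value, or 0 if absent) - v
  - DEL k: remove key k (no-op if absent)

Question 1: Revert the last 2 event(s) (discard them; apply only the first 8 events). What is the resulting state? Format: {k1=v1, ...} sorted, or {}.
Keep first 8 events (discard last 2):
  after event 1 (t=7: SET max = -16): {max=-16}
  after event 2 (t=10: DEC max by 3): {max=-19}
  after event 3 (t=20: INC max by 4): {max=-15}
  after event 4 (t=27: SET count = 18): {count=18, max=-15}
  after event 5 (t=32: INC total by 8): {count=18, max=-15, total=8}
  after event 6 (t=41: DEC max by 9): {count=18, max=-24, total=8}
  after event 7 (t=48: INC count by 6): {count=24, max=-24, total=8}
  after event 8 (t=49: DEC max by 15): {count=24, max=-39, total=8}

Answer: {count=24, max=-39, total=8}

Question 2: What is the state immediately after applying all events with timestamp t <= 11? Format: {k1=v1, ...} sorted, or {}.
Apply events with t <= 11 (2 events):
  after event 1 (t=7: SET max = -16): {max=-16}
  after event 2 (t=10: DEC max by 3): {max=-19}

Answer: {max=-19}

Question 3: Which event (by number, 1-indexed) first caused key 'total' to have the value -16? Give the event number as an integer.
Answer: 10

Derivation:
Looking for first event where total becomes -16:
  event 5: total = 8
  event 6: total = 8
  event 7: total = 8
  event 8: total = 8
  event 9: total = 8
  event 10: total 8 -> -16  <-- first match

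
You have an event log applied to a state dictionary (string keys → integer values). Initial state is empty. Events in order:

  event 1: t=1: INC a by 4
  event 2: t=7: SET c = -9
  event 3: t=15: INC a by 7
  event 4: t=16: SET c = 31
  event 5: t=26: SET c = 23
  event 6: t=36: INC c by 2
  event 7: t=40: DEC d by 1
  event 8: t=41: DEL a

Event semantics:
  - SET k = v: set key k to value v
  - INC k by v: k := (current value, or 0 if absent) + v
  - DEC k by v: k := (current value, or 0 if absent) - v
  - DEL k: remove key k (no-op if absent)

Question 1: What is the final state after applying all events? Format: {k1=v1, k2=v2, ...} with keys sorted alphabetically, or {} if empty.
  after event 1 (t=1: INC a by 4): {a=4}
  after event 2 (t=7: SET c = -9): {a=4, c=-9}
  after event 3 (t=15: INC a by 7): {a=11, c=-9}
  after event 4 (t=16: SET c = 31): {a=11, c=31}
  after event 5 (t=26: SET c = 23): {a=11, c=23}
  after event 6 (t=36: INC c by 2): {a=11, c=25}
  after event 7 (t=40: DEC d by 1): {a=11, c=25, d=-1}
  after event 8 (t=41: DEL a): {c=25, d=-1}

Answer: {c=25, d=-1}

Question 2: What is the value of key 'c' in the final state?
Track key 'c' through all 8 events:
  event 1 (t=1: INC a by 4): c unchanged
  event 2 (t=7: SET c = -9): c (absent) -> -9
  event 3 (t=15: INC a by 7): c unchanged
  event 4 (t=16: SET c = 31): c -9 -> 31
  event 5 (t=26: SET c = 23): c 31 -> 23
  event 6 (t=36: INC c by 2): c 23 -> 25
  event 7 (t=40: DEC d by 1): c unchanged
  event 8 (t=41: DEL a): c unchanged
Final: c = 25

Answer: 25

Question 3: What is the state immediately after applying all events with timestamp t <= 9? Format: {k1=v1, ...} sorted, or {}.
Answer: {a=4, c=-9}

Derivation:
Apply events with t <= 9 (2 events):
  after event 1 (t=1: INC a by 4): {a=4}
  after event 2 (t=7: SET c = -9): {a=4, c=-9}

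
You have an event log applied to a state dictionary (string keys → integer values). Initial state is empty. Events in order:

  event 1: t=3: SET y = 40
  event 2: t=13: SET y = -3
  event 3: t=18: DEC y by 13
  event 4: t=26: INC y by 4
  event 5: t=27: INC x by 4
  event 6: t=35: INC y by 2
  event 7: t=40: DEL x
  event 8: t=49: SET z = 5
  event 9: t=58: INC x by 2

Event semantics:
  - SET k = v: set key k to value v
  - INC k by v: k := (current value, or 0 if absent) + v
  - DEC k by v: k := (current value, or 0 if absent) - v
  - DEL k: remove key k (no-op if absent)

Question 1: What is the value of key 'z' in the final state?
Track key 'z' through all 9 events:
  event 1 (t=3: SET y = 40): z unchanged
  event 2 (t=13: SET y = -3): z unchanged
  event 3 (t=18: DEC y by 13): z unchanged
  event 4 (t=26: INC y by 4): z unchanged
  event 5 (t=27: INC x by 4): z unchanged
  event 6 (t=35: INC y by 2): z unchanged
  event 7 (t=40: DEL x): z unchanged
  event 8 (t=49: SET z = 5): z (absent) -> 5
  event 9 (t=58: INC x by 2): z unchanged
Final: z = 5

Answer: 5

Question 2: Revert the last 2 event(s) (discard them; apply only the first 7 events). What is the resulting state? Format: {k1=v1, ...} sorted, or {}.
Answer: {y=-10}

Derivation:
Keep first 7 events (discard last 2):
  after event 1 (t=3: SET y = 40): {y=40}
  after event 2 (t=13: SET y = -3): {y=-3}
  after event 3 (t=18: DEC y by 13): {y=-16}
  after event 4 (t=26: INC y by 4): {y=-12}
  after event 5 (t=27: INC x by 4): {x=4, y=-12}
  after event 6 (t=35: INC y by 2): {x=4, y=-10}
  after event 7 (t=40: DEL x): {y=-10}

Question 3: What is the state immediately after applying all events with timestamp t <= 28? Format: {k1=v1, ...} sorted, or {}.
Apply events with t <= 28 (5 events):
  after event 1 (t=3: SET y = 40): {y=40}
  after event 2 (t=13: SET y = -3): {y=-3}
  after event 3 (t=18: DEC y by 13): {y=-16}
  after event 4 (t=26: INC y by 4): {y=-12}
  after event 5 (t=27: INC x by 4): {x=4, y=-12}

Answer: {x=4, y=-12}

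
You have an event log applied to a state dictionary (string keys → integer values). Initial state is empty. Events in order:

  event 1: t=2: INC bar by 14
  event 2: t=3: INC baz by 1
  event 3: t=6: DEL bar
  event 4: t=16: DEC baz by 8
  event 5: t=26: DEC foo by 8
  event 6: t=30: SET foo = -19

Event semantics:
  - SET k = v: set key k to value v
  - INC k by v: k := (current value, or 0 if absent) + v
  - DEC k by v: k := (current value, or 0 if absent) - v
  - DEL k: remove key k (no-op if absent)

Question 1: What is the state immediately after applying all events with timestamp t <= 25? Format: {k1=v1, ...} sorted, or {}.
Apply events with t <= 25 (4 events):
  after event 1 (t=2: INC bar by 14): {bar=14}
  after event 2 (t=3: INC baz by 1): {bar=14, baz=1}
  after event 3 (t=6: DEL bar): {baz=1}
  after event 4 (t=16: DEC baz by 8): {baz=-7}

Answer: {baz=-7}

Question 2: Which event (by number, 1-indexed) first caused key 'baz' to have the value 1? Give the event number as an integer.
Answer: 2

Derivation:
Looking for first event where baz becomes 1:
  event 2: baz (absent) -> 1  <-- first match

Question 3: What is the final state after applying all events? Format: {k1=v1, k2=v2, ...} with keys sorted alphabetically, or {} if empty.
  after event 1 (t=2: INC bar by 14): {bar=14}
  after event 2 (t=3: INC baz by 1): {bar=14, baz=1}
  after event 3 (t=6: DEL bar): {baz=1}
  after event 4 (t=16: DEC baz by 8): {baz=-7}
  after event 5 (t=26: DEC foo by 8): {baz=-7, foo=-8}
  after event 6 (t=30: SET foo = -19): {baz=-7, foo=-19}

Answer: {baz=-7, foo=-19}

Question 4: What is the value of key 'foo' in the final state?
Answer: -19

Derivation:
Track key 'foo' through all 6 events:
  event 1 (t=2: INC bar by 14): foo unchanged
  event 2 (t=3: INC baz by 1): foo unchanged
  event 3 (t=6: DEL bar): foo unchanged
  event 4 (t=16: DEC baz by 8): foo unchanged
  event 5 (t=26: DEC foo by 8): foo (absent) -> -8
  event 6 (t=30: SET foo = -19): foo -8 -> -19
Final: foo = -19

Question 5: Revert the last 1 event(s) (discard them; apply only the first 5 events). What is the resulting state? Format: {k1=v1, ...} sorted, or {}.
Answer: {baz=-7, foo=-8}

Derivation:
Keep first 5 events (discard last 1):
  after event 1 (t=2: INC bar by 14): {bar=14}
  after event 2 (t=3: INC baz by 1): {bar=14, baz=1}
  after event 3 (t=6: DEL bar): {baz=1}
  after event 4 (t=16: DEC baz by 8): {baz=-7}
  after event 5 (t=26: DEC foo by 8): {baz=-7, foo=-8}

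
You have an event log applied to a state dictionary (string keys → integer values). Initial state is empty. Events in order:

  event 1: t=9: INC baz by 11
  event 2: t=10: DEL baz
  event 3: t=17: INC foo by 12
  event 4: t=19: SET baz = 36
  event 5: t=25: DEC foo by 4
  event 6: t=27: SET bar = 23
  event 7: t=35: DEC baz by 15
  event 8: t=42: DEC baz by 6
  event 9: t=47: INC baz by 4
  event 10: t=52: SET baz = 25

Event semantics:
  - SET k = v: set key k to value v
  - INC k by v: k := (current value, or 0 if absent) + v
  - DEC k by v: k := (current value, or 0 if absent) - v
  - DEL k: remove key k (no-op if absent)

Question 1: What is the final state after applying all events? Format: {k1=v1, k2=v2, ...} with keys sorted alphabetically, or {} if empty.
Answer: {bar=23, baz=25, foo=8}

Derivation:
  after event 1 (t=9: INC baz by 11): {baz=11}
  after event 2 (t=10: DEL baz): {}
  after event 3 (t=17: INC foo by 12): {foo=12}
  after event 4 (t=19: SET baz = 36): {baz=36, foo=12}
  after event 5 (t=25: DEC foo by 4): {baz=36, foo=8}
  after event 6 (t=27: SET bar = 23): {bar=23, baz=36, foo=8}
  after event 7 (t=35: DEC baz by 15): {bar=23, baz=21, foo=8}
  after event 8 (t=42: DEC baz by 6): {bar=23, baz=15, foo=8}
  after event 9 (t=47: INC baz by 4): {bar=23, baz=19, foo=8}
  after event 10 (t=52: SET baz = 25): {bar=23, baz=25, foo=8}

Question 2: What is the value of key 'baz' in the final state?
Track key 'baz' through all 10 events:
  event 1 (t=9: INC baz by 11): baz (absent) -> 11
  event 2 (t=10: DEL baz): baz 11 -> (absent)
  event 3 (t=17: INC foo by 12): baz unchanged
  event 4 (t=19: SET baz = 36): baz (absent) -> 36
  event 5 (t=25: DEC foo by 4): baz unchanged
  event 6 (t=27: SET bar = 23): baz unchanged
  event 7 (t=35: DEC baz by 15): baz 36 -> 21
  event 8 (t=42: DEC baz by 6): baz 21 -> 15
  event 9 (t=47: INC baz by 4): baz 15 -> 19
  event 10 (t=52: SET baz = 25): baz 19 -> 25
Final: baz = 25

Answer: 25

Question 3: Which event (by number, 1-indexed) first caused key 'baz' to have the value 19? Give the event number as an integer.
Answer: 9

Derivation:
Looking for first event where baz becomes 19:
  event 1: baz = 11
  event 2: baz = (absent)
  event 4: baz = 36
  event 5: baz = 36
  event 6: baz = 36
  event 7: baz = 21
  event 8: baz = 15
  event 9: baz 15 -> 19  <-- first match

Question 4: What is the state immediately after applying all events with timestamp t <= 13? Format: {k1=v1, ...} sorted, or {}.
Apply events with t <= 13 (2 events):
  after event 1 (t=9: INC baz by 11): {baz=11}
  after event 2 (t=10: DEL baz): {}

Answer: {}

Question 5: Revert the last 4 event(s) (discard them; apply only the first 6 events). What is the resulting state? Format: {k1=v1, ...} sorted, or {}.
Keep first 6 events (discard last 4):
  after event 1 (t=9: INC baz by 11): {baz=11}
  after event 2 (t=10: DEL baz): {}
  after event 3 (t=17: INC foo by 12): {foo=12}
  after event 4 (t=19: SET baz = 36): {baz=36, foo=12}
  after event 5 (t=25: DEC foo by 4): {baz=36, foo=8}
  after event 6 (t=27: SET bar = 23): {bar=23, baz=36, foo=8}

Answer: {bar=23, baz=36, foo=8}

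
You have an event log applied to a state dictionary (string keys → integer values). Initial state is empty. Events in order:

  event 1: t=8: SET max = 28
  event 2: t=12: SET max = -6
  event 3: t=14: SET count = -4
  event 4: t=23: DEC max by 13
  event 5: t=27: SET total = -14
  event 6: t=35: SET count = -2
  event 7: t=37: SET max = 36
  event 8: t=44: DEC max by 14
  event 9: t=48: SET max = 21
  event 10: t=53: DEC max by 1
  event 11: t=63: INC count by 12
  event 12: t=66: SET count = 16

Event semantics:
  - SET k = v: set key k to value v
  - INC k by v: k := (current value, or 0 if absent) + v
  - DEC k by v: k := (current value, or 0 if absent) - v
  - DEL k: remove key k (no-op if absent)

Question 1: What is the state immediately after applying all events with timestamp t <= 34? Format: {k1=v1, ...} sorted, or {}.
Answer: {count=-4, max=-19, total=-14}

Derivation:
Apply events with t <= 34 (5 events):
  after event 1 (t=8: SET max = 28): {max=28}
  after event 2 (t=12: SET max = -6): {max=-6}
  after event 3 (t=14: SET count = -4): {count=-4, max=-6}
  after event 4 (t=23: DEC max by 13): {count=-4, max=-19}
  after event 5 (t=27: SET total = -14): {count=-4, max=-19, total=-14}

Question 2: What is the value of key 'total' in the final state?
Answer: -14

Derivation:
Track key 'total' through all 12 events:
  event 1 (t=8: SET max = 28): total unchanged
  event 2 (t=12: SET max = -6): total unchanged
  event 3 (t=14: SET count = -4): total unchanged
  event 4 (t=23: DEC max by 13): total unchanged
  event 5 (t=27: SET total = -14): total (absent) -> -14
  event 6 (t=35: SET count = -2): total unchanged
  event 7 (t=37: SET max = 36): total unchanged
  event 8 (t=44: DEC max by 14): total unchanged
  event 9 (t=48: SET max = 21): total unchanged
  event 10 (t=53: DEC max by 1): total unchanged
  event 11 (t=63: INC count by 12): total unchanged
  event 12 (t=66: SET count = 16): total unchanged
Final: total = -14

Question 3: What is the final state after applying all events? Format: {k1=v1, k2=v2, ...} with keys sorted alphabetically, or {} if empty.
Answer: {count=16, max=20, total=-14}

Derivation:
  after event 1 (t=8: SET max = 28): {max=28}
  after event 2 (t=12: SET max = -6): {max=-6}
  after event 3 (t=14: SET count = -4): {count=-4, max=-6}
  after event 4 (t=23: DEC max by 13): {count=-4, max=-19}
  after event 5 (t=27: SET total = -14): {count=-4, max=-19, total=-14}
  after event 6 (t=35: SET count = -2): {count=-2, max=-19, total=-14}
  after event 7 (t=37: SET max = 36): {count=-2, max=36, total=-14}
  after event 8 (t=44: DEC max by 14): {count=-2, max=22, total=-14}
  after event 9 (t=48: SET max = 21): {count=-2, max=21, total=-14}
  after event 10 (t=53: DEC max by 1): {count=-2, max=20, total=-14}
  after event 11 (t=63: INC count by 12): {count=10, max=20, total=-14}
  after event 12 (t=66: SET count = 16): {count=16, max=20, total=-14}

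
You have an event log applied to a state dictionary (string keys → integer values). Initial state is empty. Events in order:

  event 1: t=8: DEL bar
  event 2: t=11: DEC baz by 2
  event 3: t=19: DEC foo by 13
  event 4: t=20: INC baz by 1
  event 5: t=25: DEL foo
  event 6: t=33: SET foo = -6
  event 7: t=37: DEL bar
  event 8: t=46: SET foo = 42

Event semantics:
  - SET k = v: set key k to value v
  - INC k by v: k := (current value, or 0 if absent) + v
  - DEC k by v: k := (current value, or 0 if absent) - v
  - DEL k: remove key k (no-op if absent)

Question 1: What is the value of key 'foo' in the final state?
Track key 'foo' through all 8 events:
  event 1 (t=8: DEL bar): foo unchanged
  event 2 (t=11: DEC baz by 2): foo unchanged
  event 3 (t=19: DEC foo by 13): foo (absent) -> -13
  event 4 (t=20: INC baz by 1): foo unchanged
  event 5 (t=25: DEL foo): foo -13 -> (absent)
  event 6 (t=33: SET foo = -6): foo (absent) -> -6
  event 7 (t=37: DEL bar): foo unchanged
  event 8 (t=46: SET foo = 42): foo -6 -> 42
Final: foo = 42

Answer: 42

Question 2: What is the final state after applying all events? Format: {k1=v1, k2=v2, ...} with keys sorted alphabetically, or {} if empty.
Answer: {baz=-1, foo=42}

Derivation:
  after event 1 (t=8: DEL bar): {}
  after event 2 (t=11: DEC baz by 2): {baz=-2}
  after event 3 (t=19: DEC foo by 13): {baz=-2, foo=-13}
  after event 4 (t=20: INC baz by 1): {baz=-1, foo=-13}
  after event 5 (t=25: DEL foo): {baz=-1}
  after event 6 (t=33: SET foo = -6): {baz=-1, foo=-6}
  after event 7 (t=37: DEL bar): {baz=-1, foo=-6}
  after event 8 (t=46: SET foo = 42): {baz=-1, foo=42}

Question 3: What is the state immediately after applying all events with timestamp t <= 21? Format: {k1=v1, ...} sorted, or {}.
Answer: {baz=-1, foo=-13}

Derivation:
Apply events with t <= 21 (4 events):
  after event 1 (t=8: DEL bar): {}
  after event 2 (t=11: DEC baz by 2): {baz=-2}
  after event 3 (t=19: DEC foo by 13): {baz=-2, foo=-13}
  after event 4 (t=20: INC baz by 1): {baz=-1, foo=-13}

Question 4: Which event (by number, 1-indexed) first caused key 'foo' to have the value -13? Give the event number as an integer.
Looking for first event where foo becomes -13:
  event 3: foo (absent) -> -13  <-- first match

Answer: 3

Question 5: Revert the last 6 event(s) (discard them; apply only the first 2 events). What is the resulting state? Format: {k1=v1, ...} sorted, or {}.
Keep first 2 events (discard last 6):
  after event 1 (t=8: DEL bar): {}
  after event 2 (t=11: DEC baz by 2): {baz=-2}

Answer: {baz=-2}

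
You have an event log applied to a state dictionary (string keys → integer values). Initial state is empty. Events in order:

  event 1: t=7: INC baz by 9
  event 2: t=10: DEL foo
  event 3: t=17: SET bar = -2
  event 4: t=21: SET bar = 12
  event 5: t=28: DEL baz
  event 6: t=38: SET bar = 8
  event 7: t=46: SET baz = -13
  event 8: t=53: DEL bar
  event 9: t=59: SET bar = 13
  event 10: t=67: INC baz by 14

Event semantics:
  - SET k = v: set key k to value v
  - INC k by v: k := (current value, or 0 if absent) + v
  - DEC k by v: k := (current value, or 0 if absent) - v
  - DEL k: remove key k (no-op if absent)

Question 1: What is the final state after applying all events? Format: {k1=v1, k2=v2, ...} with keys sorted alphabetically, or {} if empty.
  after event 1 (t=7: INC baz by 9): {baz=9}
  after event 2 (t=10: DEL foo): {baz=9}
  after event 3 (t=17: SET bar = -2): {bar=-2, baz=9}
  after event 4 (t=21: SET bar = 12): {bar=12, baz=9}
  after event 5 (t=28: DEL baz): {bar=12}
  after event 6 (t=38: SET bar = 8): {bar=8}
  after event 7 (t=46: SET baz = -13): {bar=8, baz=-13}
  after event 8 (t=53: DEL bar): {baz=-13}
  after event 9 (t=59: SET bar = 13): {bar=13, baz=-13}
  after event 10 (t=67: INC baz by 14): {bar=13, baz=1}

Answer: {bar=13, baz=1}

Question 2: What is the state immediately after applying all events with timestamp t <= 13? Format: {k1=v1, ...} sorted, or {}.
Apply events with t <= 13 (2 events):
  after event 1 (t=7: INC baz by 9): {baz=9}
  after event 2 (t=10: DEL foo): {baz=9}

Answer: {baz=9}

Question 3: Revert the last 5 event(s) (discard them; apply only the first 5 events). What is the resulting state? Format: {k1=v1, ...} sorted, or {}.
Answer: {bar=12}

Derivation:
Keep first 5 events (discard last 5):
  after event 1 (t=7: INC baz by 9): {baz=9}
  after event 2 (t=10: DEL foo): {baz=9}
  after event 3 (t=17: SET bar = -2): {bar=-2, baz=9}
  after event 4 (t=21: SET bar = 12): {bar=12, baz=9}
  after event 5 (t=28: DEL baz): {bar=12}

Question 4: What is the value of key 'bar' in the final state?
Track key 'bar' through all 10 events:
  event 1 (t=7: INC baz by 9): bar unchanged
  event 2 (t=10: DEL foo): bar unchanged
  event 3 (t=17: SET bar = -2): bar (absent) -> -2
  event 4 (t=21: SET bar = 12): bar -2 -> 12
  event 5 (t=28: DEL baz): bar unchanged
  event 6 (t=38: SET bar = 8): bar 12 -> 8
  event 7 (t=46: SET baz = -13): bar unchanged
  event 8 (t=53: DEL bar): bar 8 -> (absent)
  event 9 (t=59: SET bar = 13): bar (absent) -> 13
  event 10 (t=67: INC baz by 14): bar unchanged
Final: bar = 13

Answer: 13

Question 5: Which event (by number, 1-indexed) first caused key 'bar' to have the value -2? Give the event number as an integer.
Answer: 3

Derivation:
Looking for first event where bar becomes -2:
  event 3: bar (absent) -> -2  <-- first match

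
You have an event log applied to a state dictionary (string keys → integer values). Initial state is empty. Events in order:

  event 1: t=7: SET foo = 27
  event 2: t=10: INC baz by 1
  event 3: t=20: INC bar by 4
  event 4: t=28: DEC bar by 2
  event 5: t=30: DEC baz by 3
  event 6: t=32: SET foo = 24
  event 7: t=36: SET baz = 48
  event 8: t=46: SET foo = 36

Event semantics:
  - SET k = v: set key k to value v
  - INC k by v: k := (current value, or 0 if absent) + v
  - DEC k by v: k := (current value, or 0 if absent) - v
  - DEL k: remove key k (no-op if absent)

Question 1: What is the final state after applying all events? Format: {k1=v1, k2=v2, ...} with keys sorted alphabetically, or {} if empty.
Answer: {bar=2, baz=48, foo=36}

Derivation:
  after event 1 (t=7: SET foo = 27): {foo=27}
  after event 2 (t=10: INC baz by 1): {baz=1, foo=27}
  after event 3 (t=20: INC bar by 4): {bar=4, baz=1, foo=27}
  after event 4 (t=28: DEC bar by 2): {bar=2, baz=1, foo=27}
  after event 5 (t=30: DEC baz by 3): {bar=2, baz=-2, foo=27}
  after event 6 (t=32: SET foo = 24): {bar=2, baz=-2, foo=24}
  after event 7 (t=36: SET baz = 48): {bar=2, baz=48, foo=24}
  after event 8 (t=46: SET foo = 36): {bar=2, baz=48, foo=36}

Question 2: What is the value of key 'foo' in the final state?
Answer: 36

Derivation:
Track key 'foo' through all 8 events:
  event 1 (t=7: SET foo = 27): foo (absent) -> 27
  event 2 (t=10: INC baz by 1): foo unchanged
  event 3 (t=20: INC bar by 4): foo unchanged
  event 4 (t=28: DEC bar by 2): foo unchanged
  event 5 (t=30: DEC baz by 3): foo unchanged
  event 6 (t=32: SET foo = 24): foo 27 -> 24
  event 7 (t=36: SET baz = 48): foo unchanged
  event 8 (t=46: SET foo = 36): foo 24 -> 36
Final: foo = 36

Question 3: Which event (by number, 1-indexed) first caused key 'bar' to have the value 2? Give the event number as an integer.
Looking for first event where bar becomes 2:
  event 3: bar = 4
  event 4: bar 4 -> 2  <-- first match

Answer: 4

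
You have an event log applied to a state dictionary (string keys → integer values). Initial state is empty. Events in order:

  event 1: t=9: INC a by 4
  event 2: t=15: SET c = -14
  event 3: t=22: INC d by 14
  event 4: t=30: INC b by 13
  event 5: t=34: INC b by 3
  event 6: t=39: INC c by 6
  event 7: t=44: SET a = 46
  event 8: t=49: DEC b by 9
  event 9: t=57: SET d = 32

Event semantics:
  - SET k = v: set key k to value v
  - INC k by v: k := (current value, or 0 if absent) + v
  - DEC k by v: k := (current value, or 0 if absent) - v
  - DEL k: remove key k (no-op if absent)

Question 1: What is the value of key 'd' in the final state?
Answer: 32

Derivation:
Track key 'd' through all 9 events:
  event 1 (t=9: INC a by 4): d unchanged
  event 2 (t=15: SET c = -14): d unchanged
  event 3 (t=22: INC d by 14): d (absent) -> 14
  event 4 (t=30: INC b by 13): d unchanged
  event 5 (t=34: INC b by 3): d unchanged
  event 6 (t=39: INC c by 6): d unchanged
  event 7 (t=44: SET a = 46): d unchanged
  event 8 (t=49: DEC b by 9): d unchanged
  event 9 (t=57: SET d = 32): d 14 -> 32
Final: d = 32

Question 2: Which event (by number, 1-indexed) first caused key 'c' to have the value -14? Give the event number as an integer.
Answer: 2

Derivation:
Looking for first event where c becomes -14:
  event 2: c (absent) -> -14  <-- first match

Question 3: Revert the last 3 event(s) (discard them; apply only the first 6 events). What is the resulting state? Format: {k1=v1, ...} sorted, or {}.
Keep first 6 events (discard last 3):
  after event 1 (t=9: INC a by 4): {a=4}
  after event 2 (t=15: SET c = -14): {a=4, c=-14}
  after event 3 (t=22: INC d by 14): {a=4, c=-14, d=14}
  after event 4 (t=30: INC b by 13): {a=4, b=13, c=-14, d=14}
  after event 5 (t=34: INC b by 3): {a=4, b=16, c=-14, d=14}
  after event 6 (t=39: INC c by 6): {a=4, b=16, c=-8, d=14}

Answer: {a=4, b=16, c=-8, d=14}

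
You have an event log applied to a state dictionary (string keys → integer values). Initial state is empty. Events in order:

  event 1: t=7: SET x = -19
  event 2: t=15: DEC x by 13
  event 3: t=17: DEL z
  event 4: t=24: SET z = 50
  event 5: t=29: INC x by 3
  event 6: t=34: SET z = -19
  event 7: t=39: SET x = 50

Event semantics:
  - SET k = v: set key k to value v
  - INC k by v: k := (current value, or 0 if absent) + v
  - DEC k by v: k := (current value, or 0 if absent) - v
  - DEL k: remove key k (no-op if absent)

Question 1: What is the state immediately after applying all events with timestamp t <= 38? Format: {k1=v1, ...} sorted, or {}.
Apply events with t <= 38 (6 events):
  after event 1 (t=7: SET x = -19): {x=-19}
  after event 2 (t=15: DEC x by 13): {x=-32}
  after event 3 (t=17: DEL z): {x=-32}
  after event 4 (t=24: SET z = 50): {x=-32, z=50}
  after event 5 (t=29: INC x by 3): {x=-29, z=50}
  after event 6 (t=34: SET z = -19): {x=-29, z=-19}

Answer: {x=-29, z=-19}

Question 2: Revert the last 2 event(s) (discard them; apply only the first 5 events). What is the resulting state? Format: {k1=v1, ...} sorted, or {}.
Answer: {x=-29, z=50}

Derivation:
Keep first 5 events (discard last 2):
  after event 1 (t=7: SET x = -19): {x=-19}
  after event 2 (t=15: DEC x by 13): {x=-32}
  after event 3 (t=17: DEL z): {x=-32}
  after event 4 (t=24: SET z = 50): {x=-32, z=50}
  after event 5 (t=29: INC x by 3): {x=-29, z=50}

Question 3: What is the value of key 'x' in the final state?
Answer: 50

Derivation:
Track key 'x' through all 7 events:
  event 1 (t=7: SET x = -19): x (absent) -> -19
  event 2 (t=15: DEC x by 13): x -19 -> -32
  event 3 (t=17: DEL z): x unchanged
  event 4 (t=24: SET z = 50): x unchanged
  event 5 (t=29: INC x by 3): x -32 -> -29
  event 6 (t=34: SET z = -19): x unchanged
  event 7 (t=39: SET x = 50): x -29 -> 50
Final: x = 50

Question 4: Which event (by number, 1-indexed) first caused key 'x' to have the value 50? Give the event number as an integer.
Answer: 7

Derivation:
Looking for first event where x becomes 50:
  event 1: x = -19
  event 2: x = -32
  event 3: x = -32
  event 4: x = -32
  event 5: x = -29
  event 6: x = -29
  event 7: x -29 -> 50  <-- first match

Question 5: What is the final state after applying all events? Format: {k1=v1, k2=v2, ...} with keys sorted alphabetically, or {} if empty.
  after event 1 (t=7: SET x = -19): {x=-19}
  after event 2 (t=15: DEC x by 13): {x=-32}
  after event 3 (t=17: DEL z): {x=-32}
  after event 4 (t=24: SET z = 50): {x=-32, z=50}
  after event 5 (t=29: INC x by 3): {x=-29, z=50}
  after event 6 (t=34: SET z = -19): {x=-29, z=-19}
  after event 7 (t=39: SET x = 50): {x=50, z=-19}

Answer: {x=50, z=-19}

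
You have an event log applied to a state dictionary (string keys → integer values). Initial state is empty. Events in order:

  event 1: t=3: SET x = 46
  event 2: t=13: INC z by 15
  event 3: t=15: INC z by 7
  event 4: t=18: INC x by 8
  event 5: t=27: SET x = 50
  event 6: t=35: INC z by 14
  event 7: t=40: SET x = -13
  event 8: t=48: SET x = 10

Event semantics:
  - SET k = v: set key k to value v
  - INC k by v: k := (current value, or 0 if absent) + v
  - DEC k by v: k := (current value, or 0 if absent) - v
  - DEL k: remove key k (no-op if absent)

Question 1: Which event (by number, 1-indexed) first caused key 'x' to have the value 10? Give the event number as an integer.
Looking for first event where x becomes 10:
  event 1: x = 46
  event 2: x = 46
  event 3: x = 46
  event 4: x = 54
  event 5: x = 50
  event 6: x = 50
  event 7: x = -13
  event 8: x -13 -> 10  <-- first match

Answer: 8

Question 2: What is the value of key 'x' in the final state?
Track key 'x' through all 8 events:
  event 1 (t=3: SET x = 46): x (absent) -> 46
  event 2 (t=13: INC z by 15): x unchanged
  event 3 (t=15: INC z by 7): x unchanged
  event 4 (t=18: INC x by 8): x 46 -> 54
  event 5 (t=27: SET x = 50): x 54 -> 50
  event 6 (t=35: INC z by 14): x unchanged
  event 7 (t=40: SET x = -13): x 50 -> -13
  event 8 (t=48: SET x = 10): x -13 -> 10
Final: x = 10

Answer: 10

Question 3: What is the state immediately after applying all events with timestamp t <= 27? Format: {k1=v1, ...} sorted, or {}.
Apply events with t <= 27 (5 events):
  after event 1 (t=3: SET x = 46): {x=46}
  after event 2 (t=13: INC z by 15): {x=46, z=15}
  after event 3 (t=15: INC z by 7): {x=46, z=22}
  after event 4 (t=18: INC x by 8): {x=54, z=22}
  after event 5 (t=27: SET x = 50): {x=50, z=22}

Answer: {x=50, z=22}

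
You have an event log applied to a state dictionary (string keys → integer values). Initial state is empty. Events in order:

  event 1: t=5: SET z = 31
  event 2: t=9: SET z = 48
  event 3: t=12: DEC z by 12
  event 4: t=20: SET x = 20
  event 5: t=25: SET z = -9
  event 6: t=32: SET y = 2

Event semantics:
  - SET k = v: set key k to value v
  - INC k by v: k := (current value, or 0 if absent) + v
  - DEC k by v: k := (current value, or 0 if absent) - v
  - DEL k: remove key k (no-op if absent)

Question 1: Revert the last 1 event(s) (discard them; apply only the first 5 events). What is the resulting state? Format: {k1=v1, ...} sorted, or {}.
Keep first 5 events (discard last 1):
  after event 1 (t=5: SET z = 31): {z=31}
  after event 2 (t=9: SET z = 48): {z=48}
  after event 3 (t=12: DEC z by 12): {z=36}
  after event 4 (t=20: SET x = 20): {x=20, z=36}
  after event 5 (t=25: SET z = -9): {x=20, z=-9}

Answer: {x=20, z=-9}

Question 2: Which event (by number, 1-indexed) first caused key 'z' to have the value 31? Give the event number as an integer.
Looking for first event where z becomes 31:
  event 1: z (absent) -> 31  <-- first match

Answer: 1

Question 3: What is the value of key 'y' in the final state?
Track key 'y' through all 6 events:
  event 1 (t=5: SET z = 31): y unchanged
  event 2 (t=9: SET z = 48): y unchanged
  event 3 (t=12: DEC z by 12): y unchanged
  event 4 (t=20: SET x = 20): y unchanged
  event 5 (t=25: SET z = -9): y unchanged
  event 6 (t=32: SET y = 2): y (absent) -> 2
Final: y = 2

Answer: 2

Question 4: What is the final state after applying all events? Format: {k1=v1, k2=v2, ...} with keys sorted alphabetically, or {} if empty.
Answer: {x=20, y=2, z=-9}

Derivation:
  after event 1 (t=5: SET z = 31): {z=31}
  after event 2 (t=9: SET z = 48): {z=48}
  after event 3 (t=12: DEC z by 12): {z=36}
  after event 4 (t=20: SET x = 20): {x=20, z=36}
  after event 5 (t=25: SET z = -9): {x=20, z=-9}
  after event 6 (t=32: SET y = 2): {x=20, y=2, z=-9}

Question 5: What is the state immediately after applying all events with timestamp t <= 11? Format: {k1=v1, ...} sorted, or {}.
Apply events with t <= 11 (2 events):
  after event 1 (t=5: SET z = 31): {z=31}
  after event 2 (t=9: SET z = 48): {z=48}

Answer: {z=48}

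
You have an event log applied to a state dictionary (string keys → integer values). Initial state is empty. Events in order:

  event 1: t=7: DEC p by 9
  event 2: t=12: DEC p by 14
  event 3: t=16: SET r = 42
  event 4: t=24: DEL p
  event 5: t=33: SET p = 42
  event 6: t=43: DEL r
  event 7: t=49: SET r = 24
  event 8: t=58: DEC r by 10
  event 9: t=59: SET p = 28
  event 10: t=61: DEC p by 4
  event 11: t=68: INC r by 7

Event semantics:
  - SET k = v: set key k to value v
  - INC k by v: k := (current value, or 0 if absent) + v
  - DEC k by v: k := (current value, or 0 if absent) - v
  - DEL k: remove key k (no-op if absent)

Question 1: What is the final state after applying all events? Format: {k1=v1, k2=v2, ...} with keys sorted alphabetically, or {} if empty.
Answer: {p=24, r=21}

Derivation:
  after event 1 (t=7: DEC p by 9): {p=-9}
  after event 2 (t=12: DEC p by 14): {p=-23}
  after event 3 (t=16: SET r = 42): {p=-23, r=42}
  after event 4 (t=24: DEL p): {r=42}
  after event 5 (t=33: SET p = 42): {p=42, r=42}
  after event 6 (t=43: DEL r): {p=42}
  after event 7 (t=49: SET r = 24): {p=42, r=24}
  after event 8 (t=58: DEC r by 10): {p=42, r=14}
  after event 9 (t=59: SET p = 28): {p=28, r=14}
  after event 10 (t=61: DEC p by 4): {p=24, r=14}
  after event 11 (t=68: INC r by 7): {p=24, r=21}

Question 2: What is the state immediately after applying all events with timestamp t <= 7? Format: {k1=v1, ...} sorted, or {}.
Apply events with t <= 7 (1 events):
  after event 1 (t=7: DEC p by 9): {p=-9}

Answer: {p=-9}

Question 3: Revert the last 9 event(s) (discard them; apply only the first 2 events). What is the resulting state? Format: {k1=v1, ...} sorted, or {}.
Keep first 2 events (discard last 9):
  after event 1 (t=7: DEC p by 9): {p=-9}
  after event 2 (t=12: DEC p by 14): {p=-23}

Answer: {p=-23}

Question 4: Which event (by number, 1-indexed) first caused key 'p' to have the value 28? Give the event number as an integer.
Answer: 9

Derivation:
Looking for first event where p becomes 28:
  event 1: p = -9
  event 2: p = -23
  event 3: p = -23
  event 4: p = (absent)
  event 5: p = 42
  event 6: p = 42
  event 7: p = 42
  event 8: p = 42
  event 9: p 42 -> 28  <-- first match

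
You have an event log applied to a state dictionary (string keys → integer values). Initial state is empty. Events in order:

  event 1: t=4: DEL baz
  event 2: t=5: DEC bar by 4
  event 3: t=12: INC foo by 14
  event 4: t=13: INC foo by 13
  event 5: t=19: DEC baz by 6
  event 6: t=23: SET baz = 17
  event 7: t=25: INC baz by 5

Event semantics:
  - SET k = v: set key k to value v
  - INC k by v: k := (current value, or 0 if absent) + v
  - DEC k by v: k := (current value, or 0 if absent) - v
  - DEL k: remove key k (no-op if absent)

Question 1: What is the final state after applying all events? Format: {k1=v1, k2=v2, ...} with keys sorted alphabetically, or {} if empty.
  after event 1 (t=4: DEL baz): {}
  after event 2 (t=5: DEC bar by 4): {bar=-4}
  after event 3 (t=12: INC foo by 14): {bar=-4, foo=14}
  after event 4 (t=13: INC foo by 13): {bar=-4, foo=27}
  after event 5 (t=19: DEC baz by 6): {bar=-4, baz=-6, foo=27}
  after event 6 (t=23: SET baz = 17): {bar=-4, baz=17, foo=27}
  after event 7 (t=25: INC baz by 5): {bar=-4, baz=22, foo=27}

Answer: {bar=-4, baz=22, foo=27}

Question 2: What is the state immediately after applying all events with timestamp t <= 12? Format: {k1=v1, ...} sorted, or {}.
Apply events with t <= 12 (3 events):
  after event 1 (t=4: DEL baz): {}
  after event 2 (t=5: DEC bar by 4): {bar=-4}
  after event 3 (t=12: INC foo by 14): {bar=-4, foo=14}

Answer: {bar=-4, foo=14}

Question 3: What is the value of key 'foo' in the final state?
Track key 'foo' through all 7 events:
  event 1 (t=4: DEL baz): foo unchanged
  event 2 (t=5: DEC bar by 4): foo unchanged
  event 3 (t=12: INC foo by 14): foo (absent) -> 14
  event 4 (t=13: INC foo by 13): foo 14 -> 27
  event 5 (t=19: DEC baz by 6): foo unchanged
  event 6 (t=23: SET baz = 17): foo unchanged
  event 7 (t=25: INC baz by 5): foo unchanged
Final: foo = 27

Answer: 27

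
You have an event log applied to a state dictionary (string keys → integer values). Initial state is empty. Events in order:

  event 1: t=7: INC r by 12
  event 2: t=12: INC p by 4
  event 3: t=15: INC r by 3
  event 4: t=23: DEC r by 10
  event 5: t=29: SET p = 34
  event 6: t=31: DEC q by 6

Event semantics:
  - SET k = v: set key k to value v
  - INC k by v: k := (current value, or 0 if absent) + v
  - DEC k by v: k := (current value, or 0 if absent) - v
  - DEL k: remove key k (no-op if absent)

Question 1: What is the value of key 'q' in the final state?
Track key 'q' through all 6 events:
  event 1 (t=7: INC r by 12): q unchanged
  event 2 (t=12: INC p by 4): q unchanged
  event 3 (t=15: INC r by 3): q unchanged
  event 4 (t=23: DEC r by 10): q unchanged
  event 5 (t=29: SET p = 34): q unchanged
  event 6 (t=31: DEC q by 6): q (absent) -> -6
Final: q = -6

Answer: -6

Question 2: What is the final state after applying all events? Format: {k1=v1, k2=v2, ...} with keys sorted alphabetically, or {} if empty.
  after event 1 (t=7: INC r by 12): {r=12}
  after event 2 (t=12: INC p by 4): {p=4, r=12}
  after event 3 (t=15: INC r by 3): {p=4, r=15}
  after event 4 (t=23: DEC r by 10): {p=4, r=5}
  after event 5 (t=29: SET p = 34): {p=34, r=5}
  after event 6 (t=31: DEC q by 6): {p=34, q=-6, r=5}

Answer: {p=34, q=-6, r=5}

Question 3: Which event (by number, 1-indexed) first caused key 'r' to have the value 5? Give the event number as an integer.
Looking for first event where r becomes 5:
  event 1: r = 12
  event 2: r = 12
  event 3: r = 15
  event 4: r 15 -> 5  <-- first match

Answer: 4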